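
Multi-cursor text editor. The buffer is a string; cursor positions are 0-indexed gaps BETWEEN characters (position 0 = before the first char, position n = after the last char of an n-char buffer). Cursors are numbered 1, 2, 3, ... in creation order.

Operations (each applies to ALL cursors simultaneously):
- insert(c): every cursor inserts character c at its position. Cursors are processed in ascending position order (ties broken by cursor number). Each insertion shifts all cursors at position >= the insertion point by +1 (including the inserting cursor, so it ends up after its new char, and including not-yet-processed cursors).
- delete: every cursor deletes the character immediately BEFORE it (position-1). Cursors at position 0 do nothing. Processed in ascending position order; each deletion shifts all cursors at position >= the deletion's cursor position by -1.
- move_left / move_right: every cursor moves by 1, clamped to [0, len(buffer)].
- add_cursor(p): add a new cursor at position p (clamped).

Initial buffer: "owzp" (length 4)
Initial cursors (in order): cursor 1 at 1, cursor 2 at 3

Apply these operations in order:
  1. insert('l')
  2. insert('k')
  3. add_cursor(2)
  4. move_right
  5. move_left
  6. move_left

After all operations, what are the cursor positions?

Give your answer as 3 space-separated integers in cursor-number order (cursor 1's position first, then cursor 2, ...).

Answer: 2 6 1

Derivation:
After op 1 (insert('l')): buffer="olwzlp" (len 6), cursors c1@2 c2@5, authorship .1..2.
After op 2 (insert('k')): buffer="olkwzlkp" (len 8), cursors c1@3 c2@7, authorship .11..22.
After op 3 (add_cursor(2)): buffer="olkwzlkp" (len 8), cursors c3@2 c1@3 c2@7, authorship .11..22.
After op 4 (move_right): buffer="olkwzlkp" (len 8), cursors c3@3 c1@4 c2@8, authorship .11..22.
After op 5 (move_left): buffer="olkwzlkp" (len 8), cursors c3@2 c1@3 c2@7, authorship .11..22.
After op 6 (move_left): buffer="olkwzlkp" (len 8), cursors c3@1 c1@2 c2@6, authorship .11..22.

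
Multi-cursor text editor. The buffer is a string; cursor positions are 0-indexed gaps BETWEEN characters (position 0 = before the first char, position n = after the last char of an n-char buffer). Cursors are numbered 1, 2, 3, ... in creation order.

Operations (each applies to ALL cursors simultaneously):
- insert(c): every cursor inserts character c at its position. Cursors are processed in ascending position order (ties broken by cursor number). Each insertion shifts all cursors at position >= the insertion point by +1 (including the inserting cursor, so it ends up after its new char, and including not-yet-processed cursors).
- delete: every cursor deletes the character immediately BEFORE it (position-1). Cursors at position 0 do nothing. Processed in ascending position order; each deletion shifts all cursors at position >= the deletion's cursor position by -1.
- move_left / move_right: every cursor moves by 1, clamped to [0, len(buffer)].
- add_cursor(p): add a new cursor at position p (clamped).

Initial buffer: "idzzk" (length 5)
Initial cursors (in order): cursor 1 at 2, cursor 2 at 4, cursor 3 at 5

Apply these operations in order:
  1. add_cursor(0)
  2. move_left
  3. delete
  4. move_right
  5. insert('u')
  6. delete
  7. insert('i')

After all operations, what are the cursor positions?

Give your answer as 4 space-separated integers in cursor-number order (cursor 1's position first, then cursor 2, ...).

After op 1 (add_cursor(0)): buffer="idzzk" (len 5), cursors c4@0 c1@2 c2@4 c3@5, authorship .....
After op 2 (move_left): buffer="idzzk" (len 5), cursors c4@0 c1@1 c2@3 c3@4, authorship .....
After op 3 (delete): buffer="dk" (len 2), cursors c1@0 c4@0 c2@1 c3@1, authorship ..
After op 4 (move_right): buffer="dk" (len 2), cursors c1@1 c4@1 c2@2 c3@2, authorship ..
After op 5 (insert('u')): buffer="duukuu" (len 6), cursors c1@3 c4@3 c2@6 c3@6, authorship .14.23
After op 6 (delete): buffer="dk" (len 2), cursors c1@1 c4@1 c2@2 c3@2, authorship ..
After op 7 (insert('i')): buffer="diikii" (len 6), cursors c1@3 c4@3 c2@6 c3@6, authorship .14.23

Answer: 3 6 6 3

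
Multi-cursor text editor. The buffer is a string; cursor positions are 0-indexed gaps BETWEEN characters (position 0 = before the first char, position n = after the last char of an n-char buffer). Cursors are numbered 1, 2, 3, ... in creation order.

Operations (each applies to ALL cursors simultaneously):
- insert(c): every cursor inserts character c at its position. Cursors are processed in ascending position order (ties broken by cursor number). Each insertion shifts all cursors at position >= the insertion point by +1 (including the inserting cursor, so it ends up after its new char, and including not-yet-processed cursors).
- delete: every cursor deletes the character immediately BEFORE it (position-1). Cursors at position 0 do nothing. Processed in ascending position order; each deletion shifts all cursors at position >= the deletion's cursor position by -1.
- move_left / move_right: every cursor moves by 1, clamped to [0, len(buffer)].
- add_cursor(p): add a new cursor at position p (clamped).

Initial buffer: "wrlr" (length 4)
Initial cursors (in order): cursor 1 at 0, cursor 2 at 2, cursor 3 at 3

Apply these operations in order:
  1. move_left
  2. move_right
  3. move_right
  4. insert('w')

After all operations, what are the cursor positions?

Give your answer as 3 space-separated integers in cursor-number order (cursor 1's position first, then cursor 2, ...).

Answer: 3 5 7

Derivation:
After op 1 (move_left): buffer="wrlr" (len 4), cursors c1@0 c2@1 c3@2, authorship ....
After op 2 (move_right): buffer="wrlr" (len 4), cursors c1@1 c2@2 c3@3, authorship ....
After op 3 (move_right): buffer="wrlr" (len 4), cursors c1@2 c2@3 c3@4, authorship ....
After op 4 (insert('w')): buffer="wrwlwrw" (len 7), cursors c1@3 c2@5 c3@7, authorship ..1.2.3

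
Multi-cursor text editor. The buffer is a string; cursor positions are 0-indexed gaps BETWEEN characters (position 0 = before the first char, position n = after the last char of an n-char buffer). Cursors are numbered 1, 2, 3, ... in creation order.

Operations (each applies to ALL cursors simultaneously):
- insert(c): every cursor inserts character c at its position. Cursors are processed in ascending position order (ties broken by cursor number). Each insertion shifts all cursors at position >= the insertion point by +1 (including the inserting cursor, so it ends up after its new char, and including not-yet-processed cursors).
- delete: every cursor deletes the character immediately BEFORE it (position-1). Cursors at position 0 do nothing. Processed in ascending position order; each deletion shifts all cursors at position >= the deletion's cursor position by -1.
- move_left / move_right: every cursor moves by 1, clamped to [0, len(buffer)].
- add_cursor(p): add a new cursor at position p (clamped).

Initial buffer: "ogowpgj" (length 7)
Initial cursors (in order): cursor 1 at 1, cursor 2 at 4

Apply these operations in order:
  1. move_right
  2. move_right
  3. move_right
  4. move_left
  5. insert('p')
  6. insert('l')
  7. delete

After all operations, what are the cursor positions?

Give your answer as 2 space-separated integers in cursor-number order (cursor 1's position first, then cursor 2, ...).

Answer: 4 8

Derivation:
After op 1 (move_right): buffer="ogowpgj" (len 7), cursors c1@2 c2@5, authorship .......
After op 2 (move_right): buffer="ogowpgj" (len 7), cursors c1@3 c2@6, authorship .......
After op 3 (move_right): buffer="ogowpgj" (len 7), cursors c1@4 c2@7, authorship .......
After op 4 (move_left): buffer="ogowpgj" (len 7), cursors c1@3 c2@6, authorship .......
After op 5 (insert('p')): buffer="ogopwpgpj" (len 9), cursors c1@4 c2@8, authorship ...1...2.
After op 6 (insert('l')): buffer="ogoplwpgplj" (len 11), cursors c1@5 c2@10, authorship ...11...22.
After op 7 (delete): buffer="ogopwpgpj" (len 9), cursors c1@4 c2@8, authorship ...1...2.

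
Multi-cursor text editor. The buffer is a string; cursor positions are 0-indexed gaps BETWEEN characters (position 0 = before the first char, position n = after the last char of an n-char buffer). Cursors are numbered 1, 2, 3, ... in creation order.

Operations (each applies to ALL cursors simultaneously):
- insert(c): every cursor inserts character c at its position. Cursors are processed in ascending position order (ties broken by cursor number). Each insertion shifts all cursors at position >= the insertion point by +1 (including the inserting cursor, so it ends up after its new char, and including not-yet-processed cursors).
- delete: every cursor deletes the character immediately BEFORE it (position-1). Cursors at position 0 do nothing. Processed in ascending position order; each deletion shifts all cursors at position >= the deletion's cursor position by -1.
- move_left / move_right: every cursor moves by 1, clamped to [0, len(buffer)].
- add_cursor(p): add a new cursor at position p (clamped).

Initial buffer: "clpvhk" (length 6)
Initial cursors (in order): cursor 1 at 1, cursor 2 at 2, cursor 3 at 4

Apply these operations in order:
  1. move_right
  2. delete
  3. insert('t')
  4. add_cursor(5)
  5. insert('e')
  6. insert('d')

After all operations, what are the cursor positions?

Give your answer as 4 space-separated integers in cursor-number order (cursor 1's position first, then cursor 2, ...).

After op 1 (move_right): buffer="clpvhk" (len 6), cursors c1@2 c2@3 c3@5, authorship ......
After op 2 (delete): buffer="cvk" (len 3), cursors c1@1 c2@1 c3@2, authorship ...
After op 3 (insert('t')): buffer="cttvtk" (len 6), cursors c1@3 c2@3 c3@5, authorship .12.3.
After op 4 (add_cursor(5)): buffer="cttvtk" (len 6), cursors c1@3 c2@3 c3@5 c4@5, authorship .12.3.
After op 5 (insert('e')): buffer="ctteevteek" (len 10), cursors c1@5 c2@5 c3@9 c4@9, authorship .1212.334.
After op 6 (insert('d')): buffer="ctteeddvteeddk" (len 14), cursors c1@7 c2@7 c3@13 c4@13, authorship .121212.33434.

Answer: 7 7 13 13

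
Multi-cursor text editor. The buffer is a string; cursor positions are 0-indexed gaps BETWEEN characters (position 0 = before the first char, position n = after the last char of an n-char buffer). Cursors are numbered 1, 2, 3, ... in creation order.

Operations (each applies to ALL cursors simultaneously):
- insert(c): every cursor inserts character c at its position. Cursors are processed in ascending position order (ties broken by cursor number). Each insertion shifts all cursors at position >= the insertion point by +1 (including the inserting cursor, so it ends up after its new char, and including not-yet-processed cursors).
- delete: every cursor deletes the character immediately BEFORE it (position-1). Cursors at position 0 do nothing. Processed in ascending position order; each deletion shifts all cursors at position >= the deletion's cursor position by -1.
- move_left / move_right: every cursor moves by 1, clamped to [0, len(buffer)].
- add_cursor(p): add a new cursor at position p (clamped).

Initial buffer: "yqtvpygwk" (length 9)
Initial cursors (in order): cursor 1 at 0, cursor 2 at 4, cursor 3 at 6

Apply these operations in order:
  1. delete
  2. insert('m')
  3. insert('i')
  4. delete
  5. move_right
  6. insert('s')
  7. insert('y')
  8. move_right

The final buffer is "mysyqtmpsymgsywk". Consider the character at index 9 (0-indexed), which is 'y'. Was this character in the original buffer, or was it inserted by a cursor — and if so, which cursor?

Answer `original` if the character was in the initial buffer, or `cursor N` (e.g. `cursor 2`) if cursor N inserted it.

After op 1 (delete): buffer="yqtpgwk" (len 7), cursors c1@0 c2@3 c3@4, authorship .......
After op 2 (insert('m')): buffer="myqtmpmgwk" (len 10), cursors c1@1 c2@5 c3@7, authorship 1...2.3...
After op 3 (insert('i')): buffer="miyqtmipmigwk" (len 13), cursors c1@2 c2@7 c3@10, authorship 11...22.33...
After op 4 (delete): buffer="myqtmpmgwk" (len 10), cursors c1@1 c2@5 c3@7, authorship 1...2.3...
After op 5 (move_right): buffer="myqtmpmgwk" (len 10), cursors c1@2 c2@6 c3@8, authorship 1...2.3...
After op 6 (insert('s')): buffer="mysqtmpsmgswk" (len 13), cursors c1@3 c2@8 c3@11, authorship 1.1..2.23.3..
After op 7 (insert('y')): buffer="mysyqtmpsymgsywk" (len 16), cursors c1@4 c2@10 c3@14, authorship 1.11..2.223.33..
After op 8 (move_right): buffer="mysyqtmpsymgsywk" (len 16), cursors c1@5 c2@11 c3@15, authorship 1.11..2.223.33..
Authorship (.=original, N=cursor N): 1 . 1 1 . . 2 . 2 2 3 . 3 3 . .
Index 9: author = 2

Answer: cursor 2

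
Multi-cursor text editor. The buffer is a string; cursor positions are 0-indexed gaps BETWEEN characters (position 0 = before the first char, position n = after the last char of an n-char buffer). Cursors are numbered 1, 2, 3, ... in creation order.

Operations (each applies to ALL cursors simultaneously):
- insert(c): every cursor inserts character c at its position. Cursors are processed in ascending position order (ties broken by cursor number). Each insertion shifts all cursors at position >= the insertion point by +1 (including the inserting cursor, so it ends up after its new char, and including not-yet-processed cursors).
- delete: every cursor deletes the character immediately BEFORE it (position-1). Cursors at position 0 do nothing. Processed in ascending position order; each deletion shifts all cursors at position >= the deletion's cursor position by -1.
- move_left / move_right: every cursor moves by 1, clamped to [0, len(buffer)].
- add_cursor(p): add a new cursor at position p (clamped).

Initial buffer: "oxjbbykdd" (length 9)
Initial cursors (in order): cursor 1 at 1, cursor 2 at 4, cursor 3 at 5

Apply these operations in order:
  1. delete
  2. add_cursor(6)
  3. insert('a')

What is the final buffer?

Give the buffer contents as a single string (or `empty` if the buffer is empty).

After op 1 (delete): buffer="xjykdd" (len 6), cursors c1@0 c2@2 c3@2, authorship ......
After op 2 (add_cursor(6)): buffer="xjykdd" (len 6), cursors c1@0 c2@2 c3@2 c4@6, authorship ......
After op 3 (insert('a')): buffer="axjaaykdda" (len 10), cursors c1@1 c2@5 c3@5 c4@10, authorship 1..23....4

Answer: axjaaykdda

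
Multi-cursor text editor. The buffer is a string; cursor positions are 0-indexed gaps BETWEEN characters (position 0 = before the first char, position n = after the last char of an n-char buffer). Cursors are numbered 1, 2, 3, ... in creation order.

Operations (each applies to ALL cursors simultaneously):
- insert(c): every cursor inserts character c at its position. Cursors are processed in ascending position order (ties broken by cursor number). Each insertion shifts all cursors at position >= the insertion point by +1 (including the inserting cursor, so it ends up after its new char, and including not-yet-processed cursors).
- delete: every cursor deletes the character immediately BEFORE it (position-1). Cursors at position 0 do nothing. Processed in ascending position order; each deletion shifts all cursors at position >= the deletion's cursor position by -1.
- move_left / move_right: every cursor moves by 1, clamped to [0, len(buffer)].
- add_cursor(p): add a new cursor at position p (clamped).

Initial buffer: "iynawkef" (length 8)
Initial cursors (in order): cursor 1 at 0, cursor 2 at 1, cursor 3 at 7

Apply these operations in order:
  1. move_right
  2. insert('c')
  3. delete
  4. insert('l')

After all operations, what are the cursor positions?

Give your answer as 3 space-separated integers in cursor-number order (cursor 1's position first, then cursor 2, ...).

After op 1 (move_right): buffer="iynawkef" (len 8), cursors c1@1 c2@2 c3@8, authorship ........
After op 2 (insert('c')): buffer="icycnawkefc" (len 11), cursors c1@2 c2@4 c3@11, authorship .1.2......3
After op 3 (delete): buffer="iynawkef" (len 8), cursors c1@1 c2@2 c3@8, authorship ........
After op 4 (insert('l')): buffer="ilylnawkefl" (len 11), cursors c1@2 c2@4 c3@11, authorship .1.2......3

Answer: 2 4 11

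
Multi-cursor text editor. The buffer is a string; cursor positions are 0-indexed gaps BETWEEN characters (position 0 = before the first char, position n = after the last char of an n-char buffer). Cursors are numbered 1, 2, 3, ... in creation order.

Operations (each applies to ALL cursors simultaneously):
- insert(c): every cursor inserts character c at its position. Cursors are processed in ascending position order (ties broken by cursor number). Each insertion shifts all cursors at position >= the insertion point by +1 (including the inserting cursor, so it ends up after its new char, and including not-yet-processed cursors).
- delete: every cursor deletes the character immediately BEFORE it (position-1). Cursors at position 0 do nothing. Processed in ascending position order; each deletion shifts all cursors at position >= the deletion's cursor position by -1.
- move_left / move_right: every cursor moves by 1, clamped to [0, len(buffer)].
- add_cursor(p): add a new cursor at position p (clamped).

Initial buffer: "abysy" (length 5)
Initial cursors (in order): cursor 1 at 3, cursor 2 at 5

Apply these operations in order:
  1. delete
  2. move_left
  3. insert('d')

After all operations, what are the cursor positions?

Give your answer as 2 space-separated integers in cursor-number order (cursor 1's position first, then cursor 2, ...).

After op 1 (delete): buffer="abs" (len 3), cursors c1@2 c2@3, authorship ...
After op 2 (move_left): buffer="abs" (len 3), cursors c1@1 c2@2, authorship ...
After op 3 (insert('d')): buffer="adbds" (len 5), cursors c1@2 c2@4, authorship .1.2.

Answer: 2 4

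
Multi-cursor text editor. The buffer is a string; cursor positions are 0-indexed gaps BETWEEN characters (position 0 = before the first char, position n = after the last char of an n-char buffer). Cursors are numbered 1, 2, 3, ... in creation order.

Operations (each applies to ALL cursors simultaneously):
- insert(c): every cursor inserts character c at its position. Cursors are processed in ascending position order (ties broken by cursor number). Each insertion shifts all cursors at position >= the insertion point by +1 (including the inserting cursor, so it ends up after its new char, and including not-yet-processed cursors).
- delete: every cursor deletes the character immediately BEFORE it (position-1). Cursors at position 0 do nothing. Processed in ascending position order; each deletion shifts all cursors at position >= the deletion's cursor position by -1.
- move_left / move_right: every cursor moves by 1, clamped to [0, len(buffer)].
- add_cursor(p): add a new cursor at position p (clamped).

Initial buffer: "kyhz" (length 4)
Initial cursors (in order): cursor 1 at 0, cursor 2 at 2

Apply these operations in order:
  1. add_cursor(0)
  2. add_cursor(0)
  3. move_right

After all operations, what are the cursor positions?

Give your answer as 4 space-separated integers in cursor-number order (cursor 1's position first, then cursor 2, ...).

Answer: 1 3 1 1

Derivation:
After op 1 (add_cursor(0)): buffer="kyhz" (len 4), cursors c1@0 c3@0 c2@2, authorship ....
After op 2 (add_cursor(0)): buffer="kyhz" (len 4), cursors c1@0 c3@0 c4@0 c2@2, authorship ....
After op 3 (move_right): buffer="kyhz" (len 4), cursors c1@1 c3@1 c4@1 c2@3, authorship ....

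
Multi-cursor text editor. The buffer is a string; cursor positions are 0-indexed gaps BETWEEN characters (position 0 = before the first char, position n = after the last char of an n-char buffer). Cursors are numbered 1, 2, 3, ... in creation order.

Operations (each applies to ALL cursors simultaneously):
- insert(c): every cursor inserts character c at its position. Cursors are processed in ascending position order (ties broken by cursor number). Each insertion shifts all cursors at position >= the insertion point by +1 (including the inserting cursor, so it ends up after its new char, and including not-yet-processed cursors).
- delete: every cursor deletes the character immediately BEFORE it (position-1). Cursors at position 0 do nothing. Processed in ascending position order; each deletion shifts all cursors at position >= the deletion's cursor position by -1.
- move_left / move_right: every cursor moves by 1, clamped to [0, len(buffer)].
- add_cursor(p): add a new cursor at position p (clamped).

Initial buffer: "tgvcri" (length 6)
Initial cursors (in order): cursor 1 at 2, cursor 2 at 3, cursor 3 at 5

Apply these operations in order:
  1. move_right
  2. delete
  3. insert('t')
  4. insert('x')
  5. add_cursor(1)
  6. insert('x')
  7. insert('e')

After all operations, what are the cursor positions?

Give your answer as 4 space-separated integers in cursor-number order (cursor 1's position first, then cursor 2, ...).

After op 1 (move_right): buffer="tgvcri" (len 6), cursors c1@3 c2@4 c3@6, authorship ......
After op 2 (delete): buffer="tgr" (len 3), cursors c1@2 c2@2 c3@3, authorship ...
After op 3 (insert('t')): buffer="tgttrt" (len 6), cursors c1@4 c2@4 c3@6, authorship ..12.3
After op 4 (insert('x')): buffer="tgttxxrtx" (len 9), cursors c1@6 c2@6 c3@9, authorship ..1212.33
After op 5 (add_cursor(1)): buffer="tgttxxrtx" (len 9), cursors c4@1 c1@6 c2@6 c3@9, authorship ..1212.33
After op 6 (insert('x')): buffer="txgttxxxxrtxx" (len 13), cursors c4@2 c1@9 c2@9 c3@13, authorship .4.121212.333
After op 7 (insert('e')): buffer="txegttxxxxeertxxe" (len 17), cursors c4@3 c1@12 c2@12 c3@17, authorship .44.12121212.3333

Answer: 12 12 17 3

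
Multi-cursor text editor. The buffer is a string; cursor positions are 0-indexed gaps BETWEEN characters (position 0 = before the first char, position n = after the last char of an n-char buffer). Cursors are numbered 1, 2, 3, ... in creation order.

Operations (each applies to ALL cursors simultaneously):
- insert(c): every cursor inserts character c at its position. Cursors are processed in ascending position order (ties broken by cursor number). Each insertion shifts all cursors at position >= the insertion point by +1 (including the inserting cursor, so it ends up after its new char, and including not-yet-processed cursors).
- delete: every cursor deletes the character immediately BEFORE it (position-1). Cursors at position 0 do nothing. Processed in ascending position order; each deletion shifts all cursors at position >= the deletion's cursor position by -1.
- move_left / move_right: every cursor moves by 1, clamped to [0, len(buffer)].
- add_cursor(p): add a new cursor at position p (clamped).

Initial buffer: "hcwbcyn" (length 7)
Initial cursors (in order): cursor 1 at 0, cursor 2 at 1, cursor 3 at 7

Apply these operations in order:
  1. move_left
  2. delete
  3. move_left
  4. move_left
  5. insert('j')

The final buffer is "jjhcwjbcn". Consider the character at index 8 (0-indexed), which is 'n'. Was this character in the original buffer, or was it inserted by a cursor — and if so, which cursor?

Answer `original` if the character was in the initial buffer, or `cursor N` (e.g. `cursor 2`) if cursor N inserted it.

After op 1 (move_left): buffer="hcwbcyn" (len 7), cursors c1@0 c2@0 c3@6, authorship .......
After op 2 (delete): buffer="hcwbcn" (len 6), cursors c1@0 c2@0 c3@5, authorship ......
After op 3 (move_left): buffer="hcwbcn" (len 6), cursors c1@0 c2@0 c3@4, authorship ......
After op 4 (move_left): buffer="hcwbcn" (len 6), cursors c1@0 c2@0 c3@3, authorship ......
After op 5 (insert('j')): buffer="jjhcwjbcn" (len 9), cursors c1@2 c2@2 c3@6, authorship 12...3...
Authorship (.=original, N=cursor N): 1 2 . . . 3 . . .
Index 8: author = original

Answer: original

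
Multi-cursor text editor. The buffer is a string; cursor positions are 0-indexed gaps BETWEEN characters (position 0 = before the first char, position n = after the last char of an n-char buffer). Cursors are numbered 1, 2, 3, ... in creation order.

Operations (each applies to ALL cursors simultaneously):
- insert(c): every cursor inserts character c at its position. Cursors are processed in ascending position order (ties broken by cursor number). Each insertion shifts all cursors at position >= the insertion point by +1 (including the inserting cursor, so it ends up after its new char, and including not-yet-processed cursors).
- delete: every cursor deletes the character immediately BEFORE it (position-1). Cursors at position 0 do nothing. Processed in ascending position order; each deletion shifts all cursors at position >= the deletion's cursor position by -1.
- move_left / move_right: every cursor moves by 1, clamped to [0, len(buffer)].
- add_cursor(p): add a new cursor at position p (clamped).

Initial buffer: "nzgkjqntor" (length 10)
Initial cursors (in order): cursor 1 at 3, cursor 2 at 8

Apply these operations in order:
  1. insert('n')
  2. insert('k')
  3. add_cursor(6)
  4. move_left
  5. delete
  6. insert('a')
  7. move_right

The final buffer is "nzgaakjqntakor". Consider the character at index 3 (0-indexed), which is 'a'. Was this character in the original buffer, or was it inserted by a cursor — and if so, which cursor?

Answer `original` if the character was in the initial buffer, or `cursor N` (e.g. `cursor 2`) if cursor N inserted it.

After op 1 (insert('n')): buffer="nzgnkjqntnor" (len 12), cursors c1@4 c2@10, authorship ...1.....2..
After op 2 (insert('k')): buffer="nzgnkkjqntnkor" (len 14), cursors c1@5 c2@12, authorship ...11.....22..
After op 3 (add_cursor(6)): buffer="nzgnkkjqntnkor" (len 14), cursors c1@5 c3@6 c2@12, authorship ...11.....22..
After op 4 (move_left): buffer="nzgnkkjqntnkor" (len 14), cursors c1@4 c3@5 c2@11, authorship ...11.....22..
After op 5 (delete): buffer="nzgkjqntkor" (len 11), cursors c1@3 c3@3 c2@8, authorship ........2..
After op 6 (insert('a')): buffer="nzgaakjqntakor" (len 14), cursors c1@5 c3@5 c2@11, authorship ...13.....22..
After op 7 (move_right): buffer="nzgaakjqntakor" (len 14), cursors c1@6 c3@6 c2@12, authorship ...13.....22..
Authorship (.=original, N=cursor N): . . . 1 3 . . . . . 2 2 . .
Index 3: author = 1

Answer: cursor 1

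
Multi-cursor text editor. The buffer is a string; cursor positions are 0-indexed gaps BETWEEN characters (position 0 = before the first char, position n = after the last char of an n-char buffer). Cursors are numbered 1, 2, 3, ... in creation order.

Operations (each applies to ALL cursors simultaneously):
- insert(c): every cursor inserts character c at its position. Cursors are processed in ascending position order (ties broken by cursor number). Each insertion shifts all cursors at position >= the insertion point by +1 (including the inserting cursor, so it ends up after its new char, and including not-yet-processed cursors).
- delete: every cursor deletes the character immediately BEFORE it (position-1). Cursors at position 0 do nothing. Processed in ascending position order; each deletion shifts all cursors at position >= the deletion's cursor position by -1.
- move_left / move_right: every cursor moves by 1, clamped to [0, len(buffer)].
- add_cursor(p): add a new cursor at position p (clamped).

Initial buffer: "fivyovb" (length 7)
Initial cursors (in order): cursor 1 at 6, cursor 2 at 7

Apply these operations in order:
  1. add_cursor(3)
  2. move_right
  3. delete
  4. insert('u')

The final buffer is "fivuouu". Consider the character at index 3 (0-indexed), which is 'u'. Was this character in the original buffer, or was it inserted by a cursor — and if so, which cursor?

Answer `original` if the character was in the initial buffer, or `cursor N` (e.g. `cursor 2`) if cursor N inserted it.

After op 1 (add_cursor(3)): buffer="fivyovb" (len 7), cursors c3@3 c1@6 c2@7, authorship .......
After op 2 (move_right): buffer="fivyovb" (len 7), cursors c3@4 c1@7 c2@7, authorship .......
After op 3 (delete): buffer="fivo" (len 4), cursors c3@3 c1@4 c2@4, authorship ....
After op 4 (insert('u')): buffer="fivuouu" (len 7), cursors c3@4 c1@7 c2@7, authorship ...3.12
Authorship (.=original, N=cursor N): . . . 3 . 1 2
Index 3: author = 3

Answer: cursor 3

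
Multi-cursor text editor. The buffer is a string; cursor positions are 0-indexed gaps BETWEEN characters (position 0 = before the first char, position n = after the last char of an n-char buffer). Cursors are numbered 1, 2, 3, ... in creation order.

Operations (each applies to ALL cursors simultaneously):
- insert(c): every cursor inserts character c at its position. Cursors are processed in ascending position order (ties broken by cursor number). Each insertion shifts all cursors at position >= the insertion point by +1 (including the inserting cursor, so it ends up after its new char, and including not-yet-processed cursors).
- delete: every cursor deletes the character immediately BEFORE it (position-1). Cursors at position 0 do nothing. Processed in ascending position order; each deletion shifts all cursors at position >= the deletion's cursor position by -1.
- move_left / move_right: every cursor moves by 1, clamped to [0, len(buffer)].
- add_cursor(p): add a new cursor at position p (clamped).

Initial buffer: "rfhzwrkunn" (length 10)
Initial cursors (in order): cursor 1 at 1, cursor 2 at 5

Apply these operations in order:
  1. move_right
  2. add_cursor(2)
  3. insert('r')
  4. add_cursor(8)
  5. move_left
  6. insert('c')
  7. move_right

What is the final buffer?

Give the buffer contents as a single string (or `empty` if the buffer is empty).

Answer: rfrccrhzwcrcrkunn

Derivation:
After op 1 (move_right): buffer="rfhzwrkunn" (len 10), cursors c1@2 c2@6, authorship ..........
After op 2 (add_cursor(2)): buffer="rfhzwrkunn" (len 10), cursors c1@2 c3@2 c2@6, authorship ..........
After op 3 (insert('r')): buffer="rfrrhzwrrkunn" (len 13), cursors c1@4 c3@4 c2@9, authorship ..13....2....
After op 4 (add_cursor(8)): buffer="rfrrhzwrrkunn" (len 13), cursors c1@4 c3@4 c4@8 c2@9, authorship ..13....2....
After op 5 (move_left): buffer="rfrrhzwrrkunn" (len 13), cursors c1@3 c3@3 c4@7 c2@8, authorship ..13....2....
After op 6 (insert('c')): buffer="rfrccrhzwcrcrkunn" (len 17), cursors c1@5 c3@5 c4@10 c2@12, authorship ..1133...4.22....
After op 7 (move_right): buffer="rfrccrhzwcrcrkunn" (len 17), cursors c1@6 c3@6 c4@11 c2@13, authorship ..1133...4.22....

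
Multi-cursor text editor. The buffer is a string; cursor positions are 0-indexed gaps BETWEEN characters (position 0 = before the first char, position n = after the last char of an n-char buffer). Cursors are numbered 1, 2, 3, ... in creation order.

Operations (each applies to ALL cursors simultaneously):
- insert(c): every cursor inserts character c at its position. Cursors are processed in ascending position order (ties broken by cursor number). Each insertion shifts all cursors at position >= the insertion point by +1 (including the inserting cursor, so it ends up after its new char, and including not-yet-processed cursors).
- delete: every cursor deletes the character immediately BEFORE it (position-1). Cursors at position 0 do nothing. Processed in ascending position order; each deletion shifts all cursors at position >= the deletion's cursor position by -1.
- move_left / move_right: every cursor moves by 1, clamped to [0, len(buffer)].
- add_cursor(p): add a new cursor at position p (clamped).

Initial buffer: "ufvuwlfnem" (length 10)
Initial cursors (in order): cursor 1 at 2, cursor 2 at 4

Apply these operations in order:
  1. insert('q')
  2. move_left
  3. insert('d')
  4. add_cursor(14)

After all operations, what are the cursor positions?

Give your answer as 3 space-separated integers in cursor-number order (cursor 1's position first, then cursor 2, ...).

Answer: 3 7 14

Derivation:
After op 1 (insert('q')): buffer="ufqvuqwlfnem" (len 12), cursors c1@3 c2@6, authorship ..1..2......
After op 2 (move_left): buffer="ufqvuqwlfnem" (len 12), cursors c1@2 c2@5, authorship ..1..2......
After op 3 (insert('d')): buffer="ufdqvudqwlfnem" (len 14), cursors c1@3 c2@7, authorship ..11..22......
After op 4 (add_cursor(14)): buffer="ufdqvudqwlfnem" (len 14), cursors c1@3 c2@7 c3@14, authorship ..11..22......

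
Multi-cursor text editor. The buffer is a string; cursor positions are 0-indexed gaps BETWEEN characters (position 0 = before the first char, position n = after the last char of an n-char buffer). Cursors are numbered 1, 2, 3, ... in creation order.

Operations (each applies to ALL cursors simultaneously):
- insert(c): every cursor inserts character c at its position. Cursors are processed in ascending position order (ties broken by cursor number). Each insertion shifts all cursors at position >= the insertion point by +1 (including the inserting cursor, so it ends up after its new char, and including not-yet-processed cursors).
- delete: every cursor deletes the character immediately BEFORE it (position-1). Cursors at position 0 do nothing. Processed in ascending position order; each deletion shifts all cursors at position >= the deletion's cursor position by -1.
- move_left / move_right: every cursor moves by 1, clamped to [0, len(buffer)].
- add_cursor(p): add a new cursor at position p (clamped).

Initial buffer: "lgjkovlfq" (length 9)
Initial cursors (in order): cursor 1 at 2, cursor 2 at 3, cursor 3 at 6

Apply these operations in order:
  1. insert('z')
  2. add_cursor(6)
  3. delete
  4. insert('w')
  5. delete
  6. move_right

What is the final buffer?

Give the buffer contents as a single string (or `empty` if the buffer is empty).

Answer: lgjovlfq

Derivation:
After op 1 (insert('z')): buffer="lgzjzkovzlfq" (len 12), cursors c1@3 c2@5 c3@9, authorship ..1.2...3...
After op 2 (add_cursor(6)): buffer="lgzjzkovzlfq" (len 12), cursors c1@3 c2@5 c4@6 c3@9, authorship ..1.2...3...
After op 3 (delete): buffer="lgjovlfq" (len 8), cursors c1@2 c2@3 c4@3 c3@5, authorship ........
After op 4 (insert('w')): buffer="lgwjwwovwlfq" (len 12), cursors c1@3 c2@6 c4@6 c3@9, authorship ..1.24..3...
After op 5 (delete): buffer="lgjovlfq" (len 8), cursors c1@2 c2@3 c4@3 c3@5, authorship ........
After op 6 (move_right): buffer="lgjovlfq" (len 8), cursors c1@3 c2@4 c4@4 c3@6, authorship ........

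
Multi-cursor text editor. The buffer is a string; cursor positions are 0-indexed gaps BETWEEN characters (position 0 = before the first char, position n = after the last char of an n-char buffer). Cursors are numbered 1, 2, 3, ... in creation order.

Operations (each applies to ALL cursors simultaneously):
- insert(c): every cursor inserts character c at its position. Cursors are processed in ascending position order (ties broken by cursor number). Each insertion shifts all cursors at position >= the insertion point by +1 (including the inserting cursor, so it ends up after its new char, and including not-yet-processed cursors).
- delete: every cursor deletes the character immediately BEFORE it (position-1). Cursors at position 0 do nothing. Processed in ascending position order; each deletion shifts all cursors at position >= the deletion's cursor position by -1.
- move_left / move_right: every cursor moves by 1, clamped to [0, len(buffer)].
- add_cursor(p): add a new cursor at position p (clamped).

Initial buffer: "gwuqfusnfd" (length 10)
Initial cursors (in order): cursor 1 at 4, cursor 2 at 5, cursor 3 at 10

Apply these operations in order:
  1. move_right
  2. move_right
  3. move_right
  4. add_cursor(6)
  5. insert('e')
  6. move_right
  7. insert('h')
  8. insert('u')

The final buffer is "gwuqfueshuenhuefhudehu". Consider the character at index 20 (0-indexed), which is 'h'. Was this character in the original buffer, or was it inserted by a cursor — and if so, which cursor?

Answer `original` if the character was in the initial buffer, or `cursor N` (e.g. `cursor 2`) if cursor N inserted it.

After op 1 (move_right): buffer="gwuqfusnfd" (len 10), cursors c1@5 c2@6 c3@10, authorship ..........
After op 2 (move_right): buffer="gwuqfusnfd" (len 10), cursors c1@6 c2@7 c3@10, authorship ..........
After op 3 (move_right): buffer="gwuqfusnfd" (len 10), cursors c1@7 c2@8 c3@10, authorship ..........
After op 4 (add_cursor(6)): buffer="gwuqfusnfd" (len 10), cursors c4@6 c1@7 c2@8 c3@10, authorship ..........
After op 5 (insert('e')): buffer="gwuqfuesenefde" (len 14), cursors c4@7 c1@9 c2@11 c3@14, authorship ......4.1.2..3
After op 6 (move_right): buffer="gwuqfuesenefde" (len 14), cursors c4@8 c1@10 c2@12 c3@14, authorship ......4.1.2..3
After op 7 (insert('h')): buffer="gwuqfueshenhefhdeh" (len 18), cursors c4@9 c1@12 c2@15 c3@18, authorship ......4.41.12.2.33
After op 8 (insert('u')): buffer="gwuqfueshuenhuefhudehu" (len 22), cursors c4@10 c1@14 c2@18 c3@22, authorship ......4.441.112.22.333
Authorship (.=original, N=cursor N): . . . . . . 4 . 4 4 1 . 1 1 2 . 2 2 . 3 3 3
Index 20: author = 3

Answer: cursor 3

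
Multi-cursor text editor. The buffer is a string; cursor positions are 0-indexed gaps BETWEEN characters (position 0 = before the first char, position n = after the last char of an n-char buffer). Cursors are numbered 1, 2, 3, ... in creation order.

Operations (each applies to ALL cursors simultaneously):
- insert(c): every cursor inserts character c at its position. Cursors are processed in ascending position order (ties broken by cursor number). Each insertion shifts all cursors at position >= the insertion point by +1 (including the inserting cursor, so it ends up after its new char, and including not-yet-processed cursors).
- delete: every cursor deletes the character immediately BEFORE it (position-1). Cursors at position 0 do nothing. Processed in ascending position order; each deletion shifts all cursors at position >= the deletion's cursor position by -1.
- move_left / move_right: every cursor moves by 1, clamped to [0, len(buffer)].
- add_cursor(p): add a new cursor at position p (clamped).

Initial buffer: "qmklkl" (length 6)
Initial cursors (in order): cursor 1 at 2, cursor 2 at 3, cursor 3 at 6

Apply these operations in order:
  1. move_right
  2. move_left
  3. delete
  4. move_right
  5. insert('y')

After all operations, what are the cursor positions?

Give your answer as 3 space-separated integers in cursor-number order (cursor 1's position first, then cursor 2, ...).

Answer: 4 4 6

Derivation:
After op 1 (move_right): buffer="qmklkl" (len 6), cursors c1@3 c2@4 c3@6, authorship ......
After op 2 (move_left): buffer="qmklkl" (len 6), cursors c1@2 c2@3 c3@5, authorship ......
After op 3 (delete): buffer="qll" (len 3), cursors c1@1 c2@1 c3@2, authorship ...
After op 4 (move_right): buffer="qll" (len 3), cursors c1@2 c2@2 c3@3, authorship ...
After op 5 (insert('y')): buffer="qlyyly" (len 6), cursors c1@4 c2@4 c3@6, authorship ..12.3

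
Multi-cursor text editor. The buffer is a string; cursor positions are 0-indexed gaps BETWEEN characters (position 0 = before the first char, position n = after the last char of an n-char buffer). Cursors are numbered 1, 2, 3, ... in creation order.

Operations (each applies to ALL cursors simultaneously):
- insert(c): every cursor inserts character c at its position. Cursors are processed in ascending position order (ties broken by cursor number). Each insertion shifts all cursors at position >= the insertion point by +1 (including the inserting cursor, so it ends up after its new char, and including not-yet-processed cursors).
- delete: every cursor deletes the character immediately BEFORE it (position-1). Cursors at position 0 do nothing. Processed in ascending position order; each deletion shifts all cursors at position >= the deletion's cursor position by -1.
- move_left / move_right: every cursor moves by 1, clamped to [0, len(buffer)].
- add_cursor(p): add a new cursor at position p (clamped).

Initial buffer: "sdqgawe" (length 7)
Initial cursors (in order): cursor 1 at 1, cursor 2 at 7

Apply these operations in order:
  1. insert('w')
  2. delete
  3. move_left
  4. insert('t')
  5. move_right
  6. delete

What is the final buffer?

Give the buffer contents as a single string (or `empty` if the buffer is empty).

After op 1 (insert('w')): buffer="swdqgawew" (len 9), cursors c1@2 c2@9, authorship .1......2
After op 2 (delete): buffer="sdqgawe" (len 7), cursors c1@1 c2@7, authorship .......
After op 3 (move_left): buffer="sdqgawe" (len 7), cursors c1@0 c2@6, authorship .......
After op 4 (insert('t')): buffer="tsdqgawte" (len 9), cursors c1@1 c2@8, authorship 1......2.
After op 5 (move_right): buffer="tsdqgawte" (len 9), cursors c1@2 c2@9, authorship 1......2.
After op 6 (delete): buffer="tdqgawt" (len 7), cursors c1@1 c2@7, authorship 1.....2

Answer: tdqgawt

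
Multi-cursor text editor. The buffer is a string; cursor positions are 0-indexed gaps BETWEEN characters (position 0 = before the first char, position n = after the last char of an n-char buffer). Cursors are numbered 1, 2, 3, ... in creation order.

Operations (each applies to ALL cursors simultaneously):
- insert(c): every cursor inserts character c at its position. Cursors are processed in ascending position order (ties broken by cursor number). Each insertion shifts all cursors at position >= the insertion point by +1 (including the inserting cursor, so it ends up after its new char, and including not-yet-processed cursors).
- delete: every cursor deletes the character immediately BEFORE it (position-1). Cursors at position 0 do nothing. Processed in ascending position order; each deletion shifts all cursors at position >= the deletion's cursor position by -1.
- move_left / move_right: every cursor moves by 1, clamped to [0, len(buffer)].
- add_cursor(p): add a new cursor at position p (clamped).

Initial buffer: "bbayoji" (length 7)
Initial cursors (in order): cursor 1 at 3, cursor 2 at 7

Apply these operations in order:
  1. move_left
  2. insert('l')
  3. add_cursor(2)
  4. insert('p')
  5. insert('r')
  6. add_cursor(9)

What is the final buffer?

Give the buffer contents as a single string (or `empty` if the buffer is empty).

Answer: bbprlprayojlpri

Derivation:
After op 1 (move_left): buffer="bbayoji" (len 7), cursors c1@2 c2@6, authorship .......
After op 2 (insert('l')): buffer="bblayojli" (len 9), cursors c1@3 c2@8, authorship ..1....2.
After op 3 (add_cursor(2)): buffer="bblayojli" (len 9), cursors c3@2 c1@3 c2@8, authorship ..1....2.
After op 4 (insert('p')): buffer="bbplpayojlpi" (len 12), cursors c3@3 c1@5 c2@11, authorship ..311....22.
After op 5 (insert('r')): buffer="bbprlprayojlpri" (len 15), cursors c3@4 c1@7 c2@14, authorship ..33111....222.
After op 6 (add_cursor(9)): buffer="bbprlprayojlpri" (len 15), cursors c3@4 c1@7 c4@9 c2@14, authorship ..33111....222.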